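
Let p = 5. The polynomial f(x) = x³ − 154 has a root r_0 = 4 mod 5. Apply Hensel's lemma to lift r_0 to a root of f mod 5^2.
r_1 = 9 (mod 25)

Hensel: r_{i+1} = r_i − f(r_i)/f′(r_i) mod 5^{i+2}, where f′(x) = 3x². Iterate:
  r_0 = 4 (mod 5)
  r_1 = 9 (mod 25)
Final: r = 9 with f(r) ≡ 0 mod 5^2.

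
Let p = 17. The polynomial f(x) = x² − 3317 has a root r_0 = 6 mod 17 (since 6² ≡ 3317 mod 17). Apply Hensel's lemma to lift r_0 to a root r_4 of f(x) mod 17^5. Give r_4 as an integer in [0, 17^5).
r_4 = 1283897 (mod 1419857)

Hensel's recurrence: r_{i+1} = r_i − f(r_i)·(f′(r_i))^{-1} mod 17^{i+2}, with f′(x) = 2x. Iterate:
  r_0 = 6 (mod 17)
  r_1 = 159 (mod 289)
  r_2 = 1604 (mod 4913)
  r_3 = 31082 (mod 83521)
  r_4 = 1283897 (mod 1419857)
Final: r_4 = 1283897, and one checks f(r_4) ≡ 0 mod 17^5.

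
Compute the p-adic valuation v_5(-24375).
v_5(-24375) = 4

v_5(n) is the largest exponent k such that 5^k divides n. Factor out: -24375 = -5^4 · 39. (Sign doesn't affect v_p.) So v_5(-24375) = 4.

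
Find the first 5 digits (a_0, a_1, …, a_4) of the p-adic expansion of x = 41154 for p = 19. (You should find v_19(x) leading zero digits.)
(a_0, …, a_4) = (0, 0, 0, 6, 0)

v_19(41154) = 3, so a_0 = ... = a_2 = 0. Factor out: x = 19^3 · u with u = 6 a unit in ℤ_19. Expand u iteratively via a_{v+i} = u_i mod 19, u_{i+1} = (u_i − a_{v+i})/19:
  u_0 = 6;  a_3 = 6;  u_1 = (u_0 − 6)/19 = 0
  u_1 = 0;  a_4 = 0;  u_2 = (u_1 − 0)/19 = 0
Digits: (0, 0, 0, 6, 0).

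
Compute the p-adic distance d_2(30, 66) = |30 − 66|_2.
d_2(30, 66) = 1/4

Step 1 — x − y = 30 − 66 = -36. Step 2 — v_2(-36) = 2 (factor: -36 = −(2^2 · 9); the sign does not affect v_p). Step 3 — |x − y|_2 = 2^{-2} = 1/4.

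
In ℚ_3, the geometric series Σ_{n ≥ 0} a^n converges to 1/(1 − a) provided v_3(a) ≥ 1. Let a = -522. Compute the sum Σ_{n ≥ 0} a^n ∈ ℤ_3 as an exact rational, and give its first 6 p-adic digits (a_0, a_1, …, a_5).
Σ a^n = 1/(1 − a) = 1/523;  first 6 digits = (1, 0, 2, 1, 0, 0)

v_3(a) = 2 ≥ 1, so the series converges in ℤ_3 to 1/(1 − a) = 1/(1 − (-522)) = 1/523. Expand this rational in ℤ_3: compute digits iteratively via d_i = x_i mod 3, x_{i+1} = (x_i − d_i)/3. The first 6 digits are (1, 0, 2, 1, 0, 0).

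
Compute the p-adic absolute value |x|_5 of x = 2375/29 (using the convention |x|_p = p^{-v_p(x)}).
|2375/29|_5 = 1/125

Step 1 — compute v_5(x) by factoring powers of 5 out of the numerator and denominator: v_5(2375/29) = 3. Step 2 — apply |x|_p = p^{-v_p(x)} = 5^{-3} = 1/125.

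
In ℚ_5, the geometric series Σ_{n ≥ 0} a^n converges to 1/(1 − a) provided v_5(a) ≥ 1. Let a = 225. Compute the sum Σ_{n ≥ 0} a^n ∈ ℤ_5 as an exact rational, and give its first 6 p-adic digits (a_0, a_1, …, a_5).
Σ a^n = 1/(1 − a) = -1/224;  first 6 digits = (1, 0, 4, 1, 1, 1)

v_5(a) = 2 ≥ 1, so the series converges in ℤ_5 to 1/(1 − a) = 1/(1 − 225) = -1/224. Expand this rational in ℤ_5: compute digits iteratively via d_i = x_i mod 5, x_{i+1} = (x_i − d_i)/5. The first 6 digits are (1, 0, 4, 1, 1, 1).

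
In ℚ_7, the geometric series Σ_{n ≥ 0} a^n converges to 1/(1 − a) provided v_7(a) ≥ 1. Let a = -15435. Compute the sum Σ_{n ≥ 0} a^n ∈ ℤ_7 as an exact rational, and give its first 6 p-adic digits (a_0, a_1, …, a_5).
Σ a^n = 1/(1 − a) = 1/15436;  first 6 digits = (1, 0, 0, 4, 0, 6)

v_7(a) = 3 ≥ 1, so the series converges in ℤ_7 to 1/(1 − a) = 1/(1 − (-15435)) = 1/15436. Expand this rational in ℤ_7: compute digits iteratively via d_i = x_i mod 7, x_{i+1} = (x_i − d_i)/7. The first 6 digits are (1, 0, 0, 4, 0, 6).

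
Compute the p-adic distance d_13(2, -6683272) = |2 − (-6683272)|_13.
d_13(2, -6683272) = 1/371293

Step 1 — x − y = 2 − (-6683272) = 6683274. Step 2 — v_13(6683274) = 5 (factor: 6683274 = (13^5 · 18); the sign does not affect v_p). Step 3 — |x − y|_13 = 13^{-5} = 1/371293.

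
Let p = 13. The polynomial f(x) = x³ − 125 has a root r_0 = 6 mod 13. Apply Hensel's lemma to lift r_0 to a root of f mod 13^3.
r_2 = 786 (mod 2197)

Hensel: r_{i+1} = r_i − f(r_i)/f′(r_i) mod 13^{i+2}, where f′(x) = 3x². Iterate:
  r_0 = 6 (mod 13)
  r_1 = 110 (mod 169)
  r_2 = 786 (mod 2197)
Final: r = 786 with f(r) ≡ 0 mod 13^3.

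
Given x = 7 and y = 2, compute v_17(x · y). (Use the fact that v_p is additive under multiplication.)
v_17(14) = 0

v_p(x) = 0 (factor: 7 = 17^0 · 7); v_p(y) = 0 (factor: 2 = 17^0 · 2). Additivity: v_p(xy) = v_p(x) + v_p(y) = 0 + 0 = 0. (Direct check: xy = 14 = 17^0 · (14).)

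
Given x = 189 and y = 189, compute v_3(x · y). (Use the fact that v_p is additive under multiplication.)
v_3(35721) = 6

v_p(x) = 3 (factor: 189 = 3^3 · 7); v_p(y) = 3 (factor: 189 = 3^3 · 7). Additivity: v_p(xy) = v_p(x) + v_p(y) = 3 + 3 = 6. (Direct check: xy = 35721 = 3^6 · (49).)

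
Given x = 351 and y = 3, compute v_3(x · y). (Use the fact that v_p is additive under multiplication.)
v_3(1053) = 4

v_p(x) = 3 (factor: 351 = 3^3 · 13); v_p(y) = 1 (factor: 3 = 3^1 · 1). Additivity: v_p(xy) = v_p(x) + v_p(y) = 3 + 1 = 4. (Direct check: xy = 1053 = 3^4 · (13).)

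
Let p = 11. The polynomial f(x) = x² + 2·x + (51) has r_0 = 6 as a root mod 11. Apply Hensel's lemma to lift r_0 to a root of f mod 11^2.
r_1 = 94 (mod 121)

Hensel: r_{i+1} = r_i − f(r_i)·(f′(r_i))^{-1} mod 11^{i+2}, f′(x) = 2x + 2. Iterate:
  r_0 = 6 (mod 11)
  r_1 = 94 (mod 121)
Final: r = 94 satisfies f(r) ≡ 0 mod 11^2.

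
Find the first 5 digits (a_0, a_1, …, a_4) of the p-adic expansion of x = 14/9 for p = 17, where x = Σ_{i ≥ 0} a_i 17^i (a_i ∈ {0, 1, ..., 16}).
(a_0, …, a_4) = (11, 7, 9, 7, 9)

v_17(14/9) = 0 (numerator and denominator both coprime to 17), so x ∈ ℤ_17^×. Compute digits iteratively via a_i = x_i mod 17, x_{i+1} = (x_i − a_i)/17, with x_0 = x:
  x_0 = 14/9;  a_0 = 11;  x_1 = (x_0 − 11)/17 = -5/9
  x_1 = -5/9;  a_1 = 7;  x_2 = (x_1 − 7)/17 = -4/9
  x_2 = -4/9;  a_2 = 9;  x_3 = (x_2 − 9)/17 = -5/9
  x_3 = -5/9;  a_3 = 7;  x_4 = (x_3 − 7)/17 = -4/9
  x_4 = -4/9;  a_4 = 9;  x_5 = (x_4 − 9)/17 = -5/9
Digits: (11, 7, 9, 7, 9).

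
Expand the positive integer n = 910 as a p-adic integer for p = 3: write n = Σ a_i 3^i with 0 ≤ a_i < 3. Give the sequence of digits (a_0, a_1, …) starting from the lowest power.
(a_0, a_1, …) = (1, 0, 2, 0, 2, 0, 1)

Repeated division by 3 gives the digits low-to-high: 910 = 1 + 2·3^2 + 2·3^4 + 1·3^6. Digit sequence: (1, 0, 2, 0, 2, 0, 1).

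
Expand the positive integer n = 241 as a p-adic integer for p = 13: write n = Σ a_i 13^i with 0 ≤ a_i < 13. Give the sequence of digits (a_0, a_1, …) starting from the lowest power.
(a_0, a_1, …) = (7, 5, 1)

Repeated division by 13 gives the digits low-to-high: 241 = 7 + 5·13^1 + 1·13^2. Digit sequence: (7, 5, 1).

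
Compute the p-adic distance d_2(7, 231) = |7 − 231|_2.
d_2(7, 231) = 1/32

Step 1 — x − y = 7 − 231 = -224. Step 2 — v_2(-224) = 5 (factor: -224 = −(2^5 · 7); the sign does not affect v_p). Step 3 — |x − y|_2 = 2^{-5} = 1/32.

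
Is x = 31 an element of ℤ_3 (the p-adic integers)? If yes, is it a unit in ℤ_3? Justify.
x ∈ ℤ_3^× (unit); v_3(x) = 0

ℤ_3 = {x ∈ ℚ_3 : v_3(x) ≥ 0} and ℤ_3^× = {x ∈ ℤ_3 : v_3(x) = 0}. Here v_3(31) = v_3(num) − v_3(den) = 0; compare against these criteria.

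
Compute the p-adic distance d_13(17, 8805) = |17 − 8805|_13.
d_13(17, 8805) = 1/2197

Step 1 — x − y = 17 − 8805 = -8788. Step 2 — v_13(-8788) = 3 (factor: -8788 = −(13^3 · 4); the sign does not affect v_p). Step 3 — |x − y|_13 = 13^{-3} = 1/2197.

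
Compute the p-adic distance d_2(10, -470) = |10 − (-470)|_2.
d_2(10, -470) = 1/32

Step 1 — x − y = 10 − (-470) = 480. Step 2 — v_2(480) = 5 (factor: 480 = (2^5 · 15); the sign does not affect v_p). Step 3 — |x − y|_2 = 2^{-5} = 1/32.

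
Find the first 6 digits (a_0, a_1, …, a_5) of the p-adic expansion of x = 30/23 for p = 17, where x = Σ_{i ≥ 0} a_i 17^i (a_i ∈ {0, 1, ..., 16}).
(a_0, …, a_5) = (5, 2, 8, 1, 11, 6)

v_17(30/23) = 0 (numerator and denominator both coprime to 17), so x ∈ ℤ_17^×. Compute digits iteratively via a_i = x_i mod 17, x_{i+1} = (x_i − a_i)/17, with x_0 = x:
  x_0 = 30/23;  a_0 = 5;  x_1 = (x_0 − 5)/17 = -5/23
  x_1 = -5/23;  a_1 = 2;  x_2 = (x_1 − 2)/17 = -3/23
  x_2 = -3/23;  a_2 = 8;  x_3 = (x_2 − 8)/17 = -11/23
  x_3 = -11/23;  a_3 = 1;  x_4 = (x_3 − 1)/17 = -2/23
  x_4 = -2/23;  a_4 = 11;  x_5 = (x_4 − 11)/17 = -15/23
  x_5 = -15/23;  a_5 = 6;  x_6 = (x_5 − 6)/17 = -9/23
Digits: (5, 2, 8, 1, 11, 6).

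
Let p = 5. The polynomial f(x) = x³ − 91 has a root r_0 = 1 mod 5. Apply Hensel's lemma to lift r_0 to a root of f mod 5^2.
r_1 = 6 (mod 25)

Hensel: r_{i+1} = r_i − f(r_i)/f′(r_i) mod 5^{i+2}, where f′(x) = 3x². Iterate:
  r_0 = 1 (mod 5)
  r_1 = 6 (mod 25)
Final: r = 6 with f(r) ≡ 0 mod 5^2.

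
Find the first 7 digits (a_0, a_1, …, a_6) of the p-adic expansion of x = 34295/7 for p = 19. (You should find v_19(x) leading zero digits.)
(a_0, …, a_6) = (0, 0, 0, 17, 10, 13, 2)

v_19(34295/7) = 3, so a_0 = ... = a_2 = 0. Factor out: x = 19^3 · u with u = 5/7 a unit in ℤ_19. Expand u iteratively via a_{v+i} = u_i mod 19, u_{i+1} = (u_i − a_{v+i})/19:
  u_0 = 5/7;  a_3 = 17;  u_1 = (u_0 − 17)/19 = -6/7
  u_1 = -6/7;  a_4 = 10;  u_2 = (u_1 − 10)/19 = -4/7
  u_2 = -4/7;  a_5 = 13;  u_3 = (u_2 − 13)/19 = -5/7
  u_3 = -5/7;  a_6 = 2;  u_4 = (u_3 − 2)/19 = -1/7
Digits: (0, 0, 0, 17, 10, 13, 2).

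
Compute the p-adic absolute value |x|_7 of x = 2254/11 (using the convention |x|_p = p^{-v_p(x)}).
|2254/11|_7 = 1/49

Step 1 — compute v_7(x) by factoring powers of 7 out of the numerator and denominator: v_7(2254/11) = 2. Step 2 — apply |x|_p = p^{-v_p(x)} = 7^{-2} = 1/49.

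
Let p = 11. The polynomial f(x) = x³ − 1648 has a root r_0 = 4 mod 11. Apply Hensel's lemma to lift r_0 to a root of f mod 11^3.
r_2 = 763 (mod 1331)

Hensel: r_{i+1} = r_i − f(r_i)/f′(r_i) mod 11^{i+2}, where f′(x) = 3x². Iterate:
  r_0 = 4 (mod 11)
  r_1 = 37 (mod 121)
  r_2 = 763 (mod 1331)
Final: r = 763 with f(r) ≡ 0 mod 11^3.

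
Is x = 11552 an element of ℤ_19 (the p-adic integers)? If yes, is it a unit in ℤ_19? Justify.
x ∈ ℤ_19 but not a unit; v_19(x) = 2 > 0

ℤ_19 = {x ∈ ℚ_19 : v_19(x) ≥ 0} and ℤ_19^× = {x ∈ ℤ_19 : v_19(x) = 0}. Here v_19(11552) = v_19(num) − v_19(den) = 2; compare against these criteria.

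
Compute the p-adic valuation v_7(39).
v_7(39) = 0

v_7(n) is the largest exponent k such that 7^k divides n. Factor out: 39 = 7^0 · 39. (Sign doesn't affect v_p.) So v_7(39) = 0.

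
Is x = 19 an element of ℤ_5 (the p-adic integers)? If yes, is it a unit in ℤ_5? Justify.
x ∈ ℤ_5^× (unit); v_5(x) = 0

ℤ_5 = {x ∈ ℚ_5 : v_5(x) ≥ 0} and ℤ_5^× = {x ∈ ℤ_5 : v_5(x) = 0}. Here v_5(19) = v_5(num) − v_5(den) = 0; compare against these criteria.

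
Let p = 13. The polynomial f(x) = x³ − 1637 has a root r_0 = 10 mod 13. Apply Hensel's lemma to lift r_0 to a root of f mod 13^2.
r_1 = 140 (mod 169)

Hensel: r_{i+1} = r_i − f(r_i)/f′(r_i) mod 13^{i+2}, where f′(x) = 3x². Iterate:
  r_0 = 10 (mod 13)
  r_1 = 140 (mod 169)
Final: r = 140 with f(r) ≡ 0 mod 13^2.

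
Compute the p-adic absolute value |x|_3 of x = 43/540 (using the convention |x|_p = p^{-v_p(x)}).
|43/540|_3 = 27

Step 1 — compute v_3(x) by factoring powers of 3 out of the numerator and denominator: v_3(43/540) = -3. Step 2 — apply |x|_p = p^{-v_p(x)} = 3^{3} = 27.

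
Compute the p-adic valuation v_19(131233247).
v_19(131233247) = 5

v_19(n) is the largest exponent k such that 19^k divides n. Factor out: 131233247 = 19^5 · 53. (Sign doesn't affect v_p.) So v_19(131233247) = 5.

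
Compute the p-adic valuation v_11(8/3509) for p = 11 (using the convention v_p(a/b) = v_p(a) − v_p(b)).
v_11(8/3509) = -2

Factor powers of 11 from the numerator and denominator of the reduced fraction: 8 = 11^0 · 8 and 3509 = 11^2 · 29. Apply v_p(a/b) = v_p(a) − v_p(b): v_11(8/3509) = 0 − 2 = -2.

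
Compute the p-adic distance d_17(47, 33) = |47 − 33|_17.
d_17(47, 33) = 1

Step 1 — x − y = 47 − 33 = 14. Step 2 — v_17(14) = 0 (factor: 14 = (17^0 · 14); the sign does not affect v_p). Step 3 — |x − y|_17 = 17^{0} = 1.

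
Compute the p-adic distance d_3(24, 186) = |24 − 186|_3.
d_3(24, 186) = 1/81

Step 1 — x − y = 24 − 186 = -162. Step 2 — v_3(-162) = 4 (factor: -162 = −(3^4 · 2); the sign does not affect v_p). Step 3 — |x − y|_3 = 3^{-4} = 1/81.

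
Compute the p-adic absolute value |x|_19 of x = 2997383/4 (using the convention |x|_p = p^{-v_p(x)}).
|2997383/4|_19 = 1/130321

Step 1 — compute v_19(x) by factoring powers of 19 out of the numerator and denominator: v_19(2997383/4) = 4. Step 2 — apply |x|_p = p^{-v_p(x)} = 19^{-4} = 1/130321.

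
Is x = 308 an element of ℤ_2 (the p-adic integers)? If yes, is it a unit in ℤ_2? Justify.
x ∈ ℤ_2 but not a unit; v_2(x) = 2 > 0

ℤ_2 = {x ∈ ℚ_2 : v_2(x) ≥ 0} and ℤ_2^× = {x ∈ ℤ_2 : v_2(x) = 0}. Here v_2(308) = v_2(num) − v_2(den) = 2; compare against these criteria.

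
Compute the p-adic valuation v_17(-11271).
v_17(-11271) = 2

v_17(n) is the largest exponent k such that 17^k divides n. Factor out: -11271 = -17^2 · 39. (Sign doesn't affect v_p.) So v_17(-11271) = 2.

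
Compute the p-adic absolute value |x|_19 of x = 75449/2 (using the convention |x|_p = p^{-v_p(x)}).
|75449/2|_19 = 1/6859

Step 1 — compute v_19(x) by factoring powers of 19 out of the numerator and denominator: v_19(75449/2) = 3. Step 2 — apply |x|_p = p^{-v_p(x)} = 19^{-3} = 1/6859.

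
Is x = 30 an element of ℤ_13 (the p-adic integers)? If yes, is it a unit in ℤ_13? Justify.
x ∈ ℤ_13^× (unit); v_13(x) = 0

ℤ_13 = {x ∈ ℚ_13 : v_13(x) ≥ 0} and ℤ_13^× = {x ∈ ℤ_13 : v_13(x) = 0}. Here v_13(30) = v_13(num) − v_13(den) = 0; compare against these criteria.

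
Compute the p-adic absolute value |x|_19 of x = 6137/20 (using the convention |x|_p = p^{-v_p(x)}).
|6137/20|_19 = 1/361

Step 1 — compute v_19(x) by factoring powers of 19 out of the numerator and denominator: v_19(6137/20) = 2. Step 2 — apply |x|_p = p^{-v_p(x)} = 19^{-2} = 1/361.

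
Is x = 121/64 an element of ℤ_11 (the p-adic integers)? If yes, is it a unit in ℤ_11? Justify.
x ∈ ℤ_11 but not a unit; v_11(x) = 2 > 0

ℤ_11 = {x ∈ ℚ_11 : v_11(x) ≥ 0} and ℤ_11^× = {x ∈ ℤ_11 : v_11(x) = 0}. Here v_11(121/64) = v_11(num) − v_11(den) = 2; compare against these criteria.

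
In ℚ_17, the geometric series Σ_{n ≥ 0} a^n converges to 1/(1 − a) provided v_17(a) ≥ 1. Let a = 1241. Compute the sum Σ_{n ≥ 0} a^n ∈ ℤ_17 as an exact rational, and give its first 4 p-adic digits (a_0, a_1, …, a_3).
Σ a^n = 1/(1 − a) = -1/1240;  first 4 digits = (1, 5, 12, 13)

v_17(a) = 1 ≥ 1, so the series converges in ℤ_17 to 1/(1 − a) = 1/(1 − 1241) = -1/1240. Expand this rational in ℤ_17: compute digits iteratively via d_i = x_i mod 17, x_{i+1} = (x_i − d_i)/17. The first 4 digits are (1, 5, 12, 13).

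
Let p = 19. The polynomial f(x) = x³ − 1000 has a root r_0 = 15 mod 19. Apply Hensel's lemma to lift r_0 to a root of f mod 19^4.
r_3 = 102121 (mod 130321)

Hensel: r_{i+1} = r_i − f(r_i)/f′(r_i) mod 19^{i+2}, where f′(x) = 3x². Iterate:
  r_0 = 15 (mod 19)
  r_1 = 319 (mod 361)
  r_2 = 6095 (mod 6859)
  r_3 = 102121 (mod 130321)
Final: r = 102121 with f(r) ≡ 0 mod 19^4.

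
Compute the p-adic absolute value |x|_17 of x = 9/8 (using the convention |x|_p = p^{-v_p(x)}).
|9/8|_17 = 1

Step 1 — compute v_17(x) by factoring powers of 17 out of the numerator and denominator: v_17(9/8) = 0. Step 2 — apply |x|_p = p^{-v_p(x)} = 17^{0} = 1.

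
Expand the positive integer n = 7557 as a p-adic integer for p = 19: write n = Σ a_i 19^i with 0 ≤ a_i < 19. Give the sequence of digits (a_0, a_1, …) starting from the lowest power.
(a_0, a_1, …) = (14, 17, 1, 1)

Repeated division by 19 gives the digits low-to-high: 7557 = 14 + 17·19^1 + 1·19^2 + 1·19^3. Digit sequence: (14, 17, 1, 1).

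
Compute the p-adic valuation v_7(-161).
v_7(-161) = 1

v_7(n) is the largest exponent k such that 7^k divides n. Factor out: -161 = -7^1 · 23. (Sign doesn't affect v_p.) So v_7(-161) = 1.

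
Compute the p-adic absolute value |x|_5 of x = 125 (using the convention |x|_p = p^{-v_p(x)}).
|125|_5 = 1/125

Step 1 — compute v_5(x) by factoring powers of 5 out of the numerator and denominator: v_5(125) = 3. Step 2 — apply |x|_p = p^{-v_p(x)} = 5^{-3} = 1/125.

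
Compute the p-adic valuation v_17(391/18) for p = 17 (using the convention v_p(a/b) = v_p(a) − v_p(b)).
v_17(391/18) = 1

Factor powers of 17 from the numerator and denominator of the reduced fraction: 391 = 17^1 · 23 and 18 = 17^0 · 18. Apply v_p(a/b) = v_p(a) − v_p(b): v_17(391/18) = 1 − 0 = 1.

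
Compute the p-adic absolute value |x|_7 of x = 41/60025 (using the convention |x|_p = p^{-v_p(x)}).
|41/60025|_7 = 2401

Step 1 — compute v_7(x) by factoring powers of 7 out of the numerator and denominator: v_7(41/60025) = -4. Step 2 — apply |x|_p = p^{-v_p(x)} = 7^{4} = 2401.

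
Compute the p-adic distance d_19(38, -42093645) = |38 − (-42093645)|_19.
d_19(38, -42093645) = 1/2476099

Step 1 — x − y = 38 − (-42093645) = 42093683. Step 2 — v_19(42093683) = 5 (factor: 42093683 = (19^5 · 17); the sign does not affect v_p). Step 3 — |x − y|_19 = 19^{-5} = 1/2476099.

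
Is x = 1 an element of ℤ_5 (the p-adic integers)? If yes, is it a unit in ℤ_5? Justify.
x ∈ ℤ_5^× (unit); v_5(x) = 0

ℤ_5 = {x ∈ ℚ_5 : v_5(x) ≥ 0} and ℤ_5^× = {x ∈ ℤ_5 : v_5(x) = 0}. Here v_5(1) = v_5(num) − v_5(den) = 0; compare against these criteria.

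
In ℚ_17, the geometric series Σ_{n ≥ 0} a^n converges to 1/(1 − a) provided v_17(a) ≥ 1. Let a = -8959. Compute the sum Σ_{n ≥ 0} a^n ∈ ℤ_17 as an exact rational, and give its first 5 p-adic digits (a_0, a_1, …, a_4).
Σ a^n = 1/(1 − a) = 1/8960;  first 5 digits = (1, 0, 3, 15, 8)

v_17(a) = 2 ≥ 1, so the series converges in ℤ_17 to 1/(1 − a) = 1/(1 − (-8959)) = 1/8960. Expand this rational in ℤ_17: compute digits iteratively via d_i = x_i mod 17, x_{i+1} = (x_i − d_i)/17. The first 5 digits are (1, 0, 3, 15, 8).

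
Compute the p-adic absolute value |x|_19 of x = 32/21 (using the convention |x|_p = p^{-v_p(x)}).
|32/21|_19 = 1

Step 1 — compute v_19(x) by factoring powers of 19 out of the numerator and denominator: v_19(32/21) = 0. Step 2 — apply |x|_p = p^{-v_p(x)} = 19^{0} = 1.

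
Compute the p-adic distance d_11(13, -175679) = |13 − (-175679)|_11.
d_11(13, -175679) = 1/14641

Step 1 — x − y = 13 − (-175679) = 175692. Step 2 — v_11(175692) = 4 (factor: 175692 = (11^4 · 12); the sign does not affect v_p). Step 3 — |x − y|_11 = 11^{-4} = 1/14641.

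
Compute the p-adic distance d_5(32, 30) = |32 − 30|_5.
d_5(32, 30) = 1

Step 1 — x − y = 32 − 30 = 2. Step 2 — v_5(2) = 0 (factor: 2 = (5^0 · 2); the sign does not affect v_p). Step 3 — |x − y|_5 = 5^{0} = 1.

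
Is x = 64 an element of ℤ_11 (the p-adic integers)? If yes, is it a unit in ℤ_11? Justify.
x ∈ ℤ_11^× (unit); v_11(x) = 0

ℤ_11 = {x ∈ ℚ_11 : v_11(x) ≥ 0} and ℤ_11^× = {x ∈ ℤ_11 : v_11(x) = 0}. Here v_11(64) = v_11(num) − v_11(den) = 0; compare against these criteria.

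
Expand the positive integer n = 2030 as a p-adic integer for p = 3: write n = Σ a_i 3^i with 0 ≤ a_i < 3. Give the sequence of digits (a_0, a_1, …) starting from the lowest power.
(a_0, a_1, …) = (2, 1, 0, 0, 1, 2, 2)

Repeated division by 3 gives the digits low-to-high: 2030 = 2 + 1·3^1 + 1·3^4 + 2·3^5 + 2·3^6. Digit sequence: (2, 1, 0, 0, 1, 2, 2).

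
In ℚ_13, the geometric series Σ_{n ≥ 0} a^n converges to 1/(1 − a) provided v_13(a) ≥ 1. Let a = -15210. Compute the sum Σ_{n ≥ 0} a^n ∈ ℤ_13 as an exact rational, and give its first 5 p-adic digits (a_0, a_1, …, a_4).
Σ a^n = 1/(1 − a) = 1/15211;  first 5 digits = (1, 0, 1, 6, 0)

v_13(a) = 2 ≥ 1, so the series converges in ℤ_13 to 1/(1 − a) = 1/(1 − (-15210)) = 1/15211. Expand this rational in ℤ_13: compute digits iteratively via d_i = x_i mod 13, x_{i+1} = (x_i − d_i)/13. The first 5 digits are (1, 0, 1, 6, 0).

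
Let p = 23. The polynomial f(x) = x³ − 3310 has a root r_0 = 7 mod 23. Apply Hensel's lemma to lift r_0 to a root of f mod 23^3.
r_2 = 11622 (mod 12167)

Hensel: r_{i+1} = r_i − f(r_i)/f′(r_i) mod 23^{i+2}, where f′(x) = 3x². Iterate:
  r_0 = 7 (mod 23)
  r_1 = 513 (mod 529)
  r_2 = 11622 (mod 12167)
Final: r = 11622 with f(r) ≡ 0 mod 23^3.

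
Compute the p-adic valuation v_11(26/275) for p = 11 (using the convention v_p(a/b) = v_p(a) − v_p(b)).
v_11(26/275) = -1

Factor powers of 11 from the numerator and denominator of the reduced fraction: 26 = 11^0 · 26 and 275 = 11^1 · 25. Apply v_p(a/b) = v_p(a) − v_p(b): v_11(26/275) = 0 − 1 = -1.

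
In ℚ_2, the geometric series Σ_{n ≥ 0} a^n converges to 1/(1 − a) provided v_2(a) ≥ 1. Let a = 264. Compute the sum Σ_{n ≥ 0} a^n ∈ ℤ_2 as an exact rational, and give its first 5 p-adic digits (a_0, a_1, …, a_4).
Σ a^n = 1/(1 − a) = -1/263;  first 5 digits = (1, 0, 0, 1, 0)

v_2(a) = 3 ≥ 1, so the series converges in ℤ_2 to 1/(1 − a) = 1/(1 − 264) = -1/263. Expand this rational in ℤ_2: compute digits iteratively via d_i = x_i mod 2, x_{i+1} = (x_i − d_i)/2. The first 5 digits are (1, 0, 0, 1, 0).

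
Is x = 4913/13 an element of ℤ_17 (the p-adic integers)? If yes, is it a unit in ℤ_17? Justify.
x ∈ ℤ_17 but not a unit; v_17(x) = 3 > 0

ℤ_17 = {x ∈ ℚ_17 : v_17(x) ≥ 0} and ℤ_17^× = {x ∈ ℤ_17 : v_17(x) = 0}. Here v_17(4913/13) = v_17(num) − v_17(den) = 3; compare against these criteria.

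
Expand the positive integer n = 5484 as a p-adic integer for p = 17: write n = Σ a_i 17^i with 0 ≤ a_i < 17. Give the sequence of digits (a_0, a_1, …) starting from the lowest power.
(a_0, a_1, …) = (10, 16, 1, 1)

Repeated division by 17 gives the digits low-to-high: 5484 = 10 + 16·17^1 + 1·17^2 + 1·17^3. Digit sequence: (10, 16, 1, 1).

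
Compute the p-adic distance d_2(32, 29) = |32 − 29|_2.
d_2(32, 29) = 1

Step 1 — x − y = 32 − 29 = 3. Step 2 — v_2(3) = 0 (factor: 3 = (2^0 · 3); the sign does not affect v_p). Step 3 — |x − y|_2 = 2^{0} = 1.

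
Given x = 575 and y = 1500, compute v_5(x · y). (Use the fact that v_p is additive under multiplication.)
v_5(862500) = 5

v_p(x) = 2 (factor: 575 = 5^2 · 23); v_p(y) = 3 (factor: 1500 = 5^3 · 12). Additivity: v_p(xy) = v_p(x) + v_p(y) = 2 + 3 = 5. (Direct check: xy = 862500 = 5^5 · (276).)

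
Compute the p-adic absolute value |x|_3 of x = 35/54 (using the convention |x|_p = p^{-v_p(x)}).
|35/54|_3 = 27

Step 1 — compute v_3(x) by factoring powers of 3 out of the numerator and denominator: v_3(35/54) = -3. Step 2 — apply |x|_p = p^{-v_p(x)} = 3^{3} = 27.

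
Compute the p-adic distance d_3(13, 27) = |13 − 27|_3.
d_3(13, 27) = 1

Step 1 — x − y = 13 − 27 = -14. Step 2 — v_3(-14) = 0 (factor: -14 = −(3^0 · 14); the sign does not affect v_p). Step 3 — |x − y|_3 = 3^{0} = 1.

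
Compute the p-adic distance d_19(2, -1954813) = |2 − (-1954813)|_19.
d_19(2, -1954813) = 1/130321

Step 1 — x − y = 2 − (-1954813) = 1954815. Step 2 — v_19(1954815) = 4 (factor: 1954815 = (19^4 · 15); the sign does not affect v_p). Step 3 — |x − y|_19 = 19^{-4} = 1/130321.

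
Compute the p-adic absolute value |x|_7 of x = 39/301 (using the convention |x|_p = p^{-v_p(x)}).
|39/301|_7 = 7

Step 1 — compute v_7(x) by factoring powers of 7 out of the numerator and denominator: v_7(39/301) = -1. Step 2 — apply |x|_p = p^{-v_p(x)} = 7^{1} = 7.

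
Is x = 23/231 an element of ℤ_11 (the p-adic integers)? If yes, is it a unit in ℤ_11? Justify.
x ∉ ℤ_11 (v_11(x) = -1 < 0)

ℤ_11 = {x ∈ ℚ_11 : v_11(x) ≥ 0} and ℤ_11^× = {x ∈ ℤ_11 : v_11(x) = 0}. Here v_11(23/231) = v_11(num) − v_11(den) = -1; compare against these criteria.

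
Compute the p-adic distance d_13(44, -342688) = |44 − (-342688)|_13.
d_13(44, -342688) = 1/28561

Step 1 — x − y = 44 − (-342688) = 342732. Step 2 — v_13(342732) = 4 (factor: 342732 = (13^4 · 12); the sign does not affect v_p). Step 3 — |x − y|_13 = 13^{-4} = 1/28561.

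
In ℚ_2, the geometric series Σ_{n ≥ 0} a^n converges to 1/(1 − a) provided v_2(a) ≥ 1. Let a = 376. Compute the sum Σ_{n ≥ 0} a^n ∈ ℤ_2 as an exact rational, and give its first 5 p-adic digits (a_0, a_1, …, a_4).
Σ a^n = 1/(1 − a) = -1/375;  first 5 digits = (1, 0, 0, 1, 1)

v_2(a) = 3 ≥ 1, so the series converges in ℤ_2 to 1/(1 − a) = 1/(1 − 376) = -1/375. Expand this rational in ℤ_2: compute digits iteratively via d_i = x_i mod 2, x_{i+1} = (x_i − d_i)/2. The first 5 digits are (1, 0, 0, 1, 1).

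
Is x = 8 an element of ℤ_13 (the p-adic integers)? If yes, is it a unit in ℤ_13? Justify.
x ∈ ℤ_13^× (unit); v_13(x) = 0

ℤ_13 = {x ∈ ℚ_13 : v_13(x) ≥ 0} and ℤ_13^× = {x ∈ ℤ_13 : v_13(x) = 0}. Here v_13(8) = v_13(num) − v_13(den) = 0; compare against these criteria.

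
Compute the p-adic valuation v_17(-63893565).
v_17(-63893565) = 5

v_17(n) is the largest exponent k such that 17^k divides n. Factor out: -63893565 = -17^5 · 45. (Sign doesn't affect v_p.) So v_17(-63893565) = 5.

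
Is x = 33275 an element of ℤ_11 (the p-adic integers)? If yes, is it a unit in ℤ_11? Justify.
x ∈ ℤ_11 but not a unit; v_11(x) = 3 > 0

ℤ_11 = {x ∈ ℚ_11 : v_11(x) ≥ 0} and ℤ_11^× = {x ∈ ℤ_11 : v_11(x) = 0}. Here v_11(33275) = v_11(num) − v_11(den) = 3; compare against these criteria.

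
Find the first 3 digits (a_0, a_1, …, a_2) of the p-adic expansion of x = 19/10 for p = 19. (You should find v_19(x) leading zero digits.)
(a_0, …, a_2) = (0, 2, 17)

v_19(19/10) = 1, so a_0 = ... = a_0 = 0. Factor out: x = 19^1 · u with u = 1/10 a unit in ℤ_19. Expand u iteratively via a_{v+i} = u_i mod 19, u_{i+1} = (u_i − a_{v+i})/19:
  u_0 = 1/10;  a_1 = 2;  u_1 = (u_0 − 2)/19 = -1/10
  u_1 = -1/10;  a_2 = 17;  u_2 = (u_1 − 17)/19 = -9/10
Digits: (0, 2, 17).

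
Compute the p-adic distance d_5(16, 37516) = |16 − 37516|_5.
d_5(16, 37516) = 1/3125

Step 1 — x − y = 16 − 37516 = -37500. Step 2 — v_5(-37500) = 5 (factor: -37500 = −(5^5 · 12); the sign does not affect v_p). Step 3 — |x − y|_5 = 5^{-5} = 1/3125.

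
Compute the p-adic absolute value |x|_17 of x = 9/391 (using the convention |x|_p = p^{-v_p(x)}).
|9/391|_17 = 17

Step 1 — compute v_17(x) by factoring powers of 17 out of the numerator and denominator: v_17(9/391) = -1. Step 2 — apply |x|_p = p^{-v_p(x)} = 17^{1} = 17.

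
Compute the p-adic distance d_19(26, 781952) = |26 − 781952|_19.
d_19(26, 781952) = 1/130321

Step 1 — x − y = 26 − 781952 = -781926. Step 2 — v_19(-781926) = 4 (factor: -781926 = −(19^4 · 6); the sign does not affect v_p). Step 3 — |x − y|_19 = 19^{-4} = 1/130321.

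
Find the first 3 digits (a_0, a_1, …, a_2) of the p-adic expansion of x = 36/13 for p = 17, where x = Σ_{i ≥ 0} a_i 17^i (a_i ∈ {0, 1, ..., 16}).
(a_0, …, a_2) = (8, 1, 13)

v_17(36/13) = 0 (numerator and denominator both coprime to 17), so x ∈ ℤ_17^×. Compute digits iteratively via a_i = x_i mod 17, x_{i+1} = (x_i − a_i)/17, with x_0 = x:
  x_0 = 36/13;  a_0 = 8;  x_1 = (x_0 − 8)/17 = -4/13
  x_1 = -4/13;  a_1 = 1;  x_2 = (x_1 − 1)/17 = -1/13
  x_2 = -1/13;  a_2 = 13;  x_3 = (x_2 − 13)/17 = -10/13
Digits: (8, 1, 13).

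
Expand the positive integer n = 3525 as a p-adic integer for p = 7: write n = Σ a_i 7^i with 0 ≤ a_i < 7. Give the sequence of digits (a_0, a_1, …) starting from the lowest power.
(a_0, a_1, …) = (4, 6, 1, 3, 1)

Repeated division by 7 gives the digits low-to-high: 3525 = 4 + 6·7^1 + 1·7^2 + 3·7^3 + 1·7^4. Digit sequence: (4, 6, 1, 3, 1).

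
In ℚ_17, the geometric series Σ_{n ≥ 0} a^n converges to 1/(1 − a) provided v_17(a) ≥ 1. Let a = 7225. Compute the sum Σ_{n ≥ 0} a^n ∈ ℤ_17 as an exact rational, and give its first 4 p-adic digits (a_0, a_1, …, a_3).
Σ a^n = 1/(1 − a) = -1/7224;  first 4 digits = (1, 0, 8, 1)

v_17(a) = 2 ≥ 1, so the series converges in ℤ_17 to 1/(1 − a) = 1/(1 − 7225) = -1/7224. Expand this rational in ℤ_17: compute digits iteratively via d_i = x_i mod 17, x_{i+1} = (x_i − d_i)/17. The first 4 digits are (1, 0, 8, 1).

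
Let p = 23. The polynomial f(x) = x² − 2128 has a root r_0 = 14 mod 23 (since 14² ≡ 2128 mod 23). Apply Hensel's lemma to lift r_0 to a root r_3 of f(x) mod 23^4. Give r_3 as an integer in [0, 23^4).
r_3 = 18598 (mod 279841)

Hensel's recurrence: r_{i+1} = r_i − f(r_i)·(f′(r_i))^{-1} mod 23^{i+2}, with f′(x) = 2x. Iterate:
  r_0 = 14 (mod 23)
  r_1 = 83 (mod 529)
  r_2 = 6431 (mod 12167)
  r_3 = 18598 (mod 279841)
Final: r_3 = 18598, and one checks f(r_3) ≡ 0 mod 23^4.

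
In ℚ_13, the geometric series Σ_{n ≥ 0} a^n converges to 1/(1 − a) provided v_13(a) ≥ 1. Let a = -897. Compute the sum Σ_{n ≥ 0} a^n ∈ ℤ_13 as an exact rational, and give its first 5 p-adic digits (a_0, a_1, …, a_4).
Σ a^n = 1/(1 − a) = 1/898;  first 5 digits = (1, 9, 10, 2, 0)

v_13(a) = 1 ≥ 1, so the series converges in ℤ_13 to 1/(1 − a) = 1/(1 − (-897)) = 1/898. Expand this rational in ℤ_13: compute digits iteratively via d_i = x_i mod 13, x_{i+1} = (x_i − d_i)/13. The first 5 digits are (1, 9, 10, 2, 0).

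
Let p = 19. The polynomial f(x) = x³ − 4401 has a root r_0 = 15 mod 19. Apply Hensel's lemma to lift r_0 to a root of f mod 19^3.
r_2 = 1345 (mod 6859)

Hensel: r_{i+1} = r_i − f(r_i)/f′(r_i) mod 19^{i+2}, where f′(x) = 3x². Iterate:
  r_0 = 15 (mod 19)
  r_1 = 262 (mod 361)
  r_2 = 1345 (mod 6859)
Final: r = 1345 with f(r) ≡ 0 mod 19^3.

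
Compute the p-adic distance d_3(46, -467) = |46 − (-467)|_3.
d_3(46, -467) = 1/27

Step 1 — x − y = 46 − (-467) = 513. Step 2 — v_3(513) = 3 (factor: 513 = (3^3 · 19); the sign does not affect v_p). Step 3 — |x − y|_3 = 3^{-3} = 1/27.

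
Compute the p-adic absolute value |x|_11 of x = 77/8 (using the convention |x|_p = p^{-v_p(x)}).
|77/8|_11 = 1/11

Step 1 — compute v_11(x) by factoring powers of 11 out of the numerator and denominator: v_11(77/8) = 1. Step 2 — apply |x|_p = p^{-v_p(x)} = 11^{-1} = 1/11.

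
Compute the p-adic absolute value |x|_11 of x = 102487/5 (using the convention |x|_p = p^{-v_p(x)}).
|102487/5|_11 = 1/14641

Step 1 — compute v_11(x) by factoring powers of 11 out of the numerator and denominator: v_11(102487/5) = 4. Step 2 — apply |x|_p = p^{-v_p(x)} = 11^{-4} = 1/14641.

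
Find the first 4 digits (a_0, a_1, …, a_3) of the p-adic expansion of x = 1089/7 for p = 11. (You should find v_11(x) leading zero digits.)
(a_0, …, a_3) = (0, 0, 6, 9)

v_11(1089/7) = 2, so a_0 = ... = a_1 = 0. Factor out: x = 11^2 · u with u = 9/7 a unit in ℤ_11. Expand u iteratively via a_{v+i} = u_i mod 11, u_{i+1} = (u_i − a_{v+i})/11:
  u_0 = 9/7;  a_2 = 6;  u_1 = (u_0 − 6)/11 = -3/7
  u_1 = -3/7;  a_3 = 9;  u_2 = (u_1 − 9)/11 = -6/7
Digits: (0, 0, 6, 9).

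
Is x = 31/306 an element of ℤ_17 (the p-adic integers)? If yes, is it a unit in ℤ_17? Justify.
x ∉ ℤ_17 (v_17(x) = -1 < 0)

ℤ_17 = {x ∈ ℚ_17 : v_17(x) ≥ 0} and ℤ_17^× = {x ∈ ℤ_17 : v_17(x) = 0}. Here v_17(31/306) = v_17(num) − v_17(den) = -1; compare against these criteria.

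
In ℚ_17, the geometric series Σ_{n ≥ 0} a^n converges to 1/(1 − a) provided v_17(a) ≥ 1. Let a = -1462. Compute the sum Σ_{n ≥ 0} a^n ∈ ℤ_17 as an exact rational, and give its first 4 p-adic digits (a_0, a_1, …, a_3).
Σ a^n = 1/(1 − a) = 1/1463;  first 4 digits = (1, 16, 12, 8)

v_17(a) = 1 ≥ 1, so the series converges in ℤ_17 to 1/(1 − a) = 1/(1 − (-1462)) = 1/1463. Expand this rational in ℤ_17: compute digits iteratively via d_i = x_i mod 17, x_{i+1} = (x_i − d_i)/17. The first 4 digits are (1, 16, 12, 8).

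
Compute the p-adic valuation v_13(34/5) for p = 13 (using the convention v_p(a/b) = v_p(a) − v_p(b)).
v_13(34/5) = 0

Factor powers of 13 from the numerator and denominator of the reduced fraction: 34 = 13^0 · 34 and 5 = 13^0 · 5. Apply v_p(a/b) = v_p(a) − v_p(b): v_13(34/5) = 0 − 0 = 0.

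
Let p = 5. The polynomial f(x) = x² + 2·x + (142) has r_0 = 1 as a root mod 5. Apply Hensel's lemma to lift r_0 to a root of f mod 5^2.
r_1 = 21 (mod 25)

Hensel: r_{i+1} = r_i − f(r_i)·(f′(r_i))^{-1} mod 5^{i+2}, f′(x) = 2x + 2. Iterate:
  r_0 = 1 (mod 5)
  r_1 = 21 (mod 25)
Final: r = 21 satisfies f(r) ≡ 0 mod 5^2.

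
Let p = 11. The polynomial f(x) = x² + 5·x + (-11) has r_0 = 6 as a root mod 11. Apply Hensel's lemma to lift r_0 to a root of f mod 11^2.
r_1 = 17 (mod 121)

Hensel: r_{i+1} = r_i − f(r_i)·(f′(r_i))^{-1} mod 11^{i+2}, f′(x) = 2x + 5. Iterate:
  r_0 = 6 (mod 11)
  r_1 = 17 (mod 121)
Final: r = 17 satisfies f(r) ≡ 0 mod 11^2.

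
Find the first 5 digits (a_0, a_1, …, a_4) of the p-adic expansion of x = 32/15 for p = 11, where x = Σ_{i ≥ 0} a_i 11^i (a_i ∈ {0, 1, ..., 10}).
(a_0, …, a_4) = (8, 9, 5, 9, 5)

v_11(32/15) = 0 (numerator and denominator both coprime to 11), so x ∈ ℤ_11^×. Compute digits iteratively via a_i = x_i mod 11, x_{i+1} = (x_i − a_i)/11, with x_0 = x:
  x_0 = 32/15;  a_0 = 8;  x_1 = (x_0 − 8)/11 = -8/15
  x_1 = -8/15;  a_1 = 9;  x_2 = (x_1 − 9)/11 = -13/15
  x_2 = -13/15;  a_2 = 5;  x_3 = (x_2 − 5)/11 = -8/15
  x_3 = -8/15;  a_3 = 9;  x_4 = (x_3 − 9)/11 = -13/15
  x_4 = -13/15;  a_4 = 5;  x_5 = (x_4 − 5)/11 = -8/15
Digits: (8, 9, 5, 9, 5).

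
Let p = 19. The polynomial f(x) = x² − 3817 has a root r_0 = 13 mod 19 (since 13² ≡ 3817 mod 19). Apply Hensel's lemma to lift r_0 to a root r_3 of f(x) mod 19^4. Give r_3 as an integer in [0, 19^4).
r_3 = 77324 (mod 130321)

Hensel's recurrence: r_{i+1} = r_i − f(r_i)·(f′(r_i))^{-1} mod 19^{i+2}, with f′(x) = 2x. Iterate:
  r_0 = 13 (mod 19)
  r_1 = 70 (mod 361)
  r_2 = 1875 (mod 6859)
  r_3 = 77324 (mod 130321)
Final: r_3 = 77324, and one checks f(r_3) ≡ 0 mod 19^4.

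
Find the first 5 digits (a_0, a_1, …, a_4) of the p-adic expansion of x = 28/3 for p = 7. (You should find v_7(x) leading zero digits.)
(a_0, …, a_4) = (0, 6, 4, 4, 4)

v_7(28/3) = 1, so a_0 = ... = a_0 = 0. Factor out: x = 7^1 · u with u = 4/3 a unit in ℤ_7. Expand u iteratively via a_{v+i} = u_i mod 7, u_{i+1} = (u_i − a_{v+i})/7:
  u_0 = 4/3;  a_1 = 6;  u_1 = (u_0 − 6)/7 = -2/3
  u_1 = -2/3;  a_2 = 4;  u_2 = (u_1 − 4)/7 = -2/3
  u_2 = -2/3;  a_3 = 4;  u_3 = (u_2 − 4)/7 = -2/3
  u_3 = -2/3;  a_4 = 4;  u_4 = (u_3 − 4)/7 = -2/3
Digits: (0, 6, 4, 4, 4).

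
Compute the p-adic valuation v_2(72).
v_2(72) = 3

v_2(n) is the largest exponent k such that 2^k divides n. Factor out: 72 = 2^3 · 9. (Sign doesn't affect v_p.) So v_2(72) = 3.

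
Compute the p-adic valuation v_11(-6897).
v_11(-6897) = 2

v_11(n) is the largest exponent k such that 11^k divides n. Factor out: -6897 = -11^2 · 57. (Sign doesn't affect v_p.) So v_11(-6897) = 2.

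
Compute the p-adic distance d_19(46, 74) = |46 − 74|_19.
d_19(46, 74) = 1

Step 1 — x − y = 46 − 74 = -28. Step 2 — v_19(-28) = 0 (factor: -28 = −(19^0 · 28); the sign does not affect v_p). Step 3 — |x − y|_19 = 19^{0} = 1.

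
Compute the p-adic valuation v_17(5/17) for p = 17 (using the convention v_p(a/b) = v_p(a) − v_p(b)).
v_17(5/17) = -1

Factor powers of 17 from the numerator and denominator of the reduced fraction: 5 = 17^0 · 5 and 17 = 17^1 · 1. Apply v_p(a/b) = v_p(a) − v_p(b): v_17(5/17) = 0 − 1 = -1.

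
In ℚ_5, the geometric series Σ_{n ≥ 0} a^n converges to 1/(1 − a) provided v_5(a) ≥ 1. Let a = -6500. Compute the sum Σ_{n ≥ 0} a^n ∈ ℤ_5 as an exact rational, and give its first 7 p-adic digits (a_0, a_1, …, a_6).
Σ a^n = 1/(1 − a) = 1/6501;  first 7 digits = (1, 0, 0, 3, 4, 2, 3)

v_5(a) = 3 ≥ 1, so the series converges in ℤ_5 to 1/(1 − a) = 1/(1 − (-6500)) = 1/6501. Expand this rational in ℤ_5: compute digits iteratively via d_i = x_i mod 5, x_{i+1} = (x_i − d_i)/5. The first 7 digits are (1, 0, 0, 3, 4, 2, 3).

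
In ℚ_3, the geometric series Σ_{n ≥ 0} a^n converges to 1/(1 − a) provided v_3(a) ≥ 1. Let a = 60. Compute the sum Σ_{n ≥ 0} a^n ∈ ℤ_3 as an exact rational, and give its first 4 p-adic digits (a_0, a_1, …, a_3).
Σ a^n = 1/(1 − a) = -1/59;  first 4 digits = (1, 2, 1, 2)

v_3(a) = 1 ≥ 1, so the series converges in ℤ_3 to 1/(1 − a) = 1/(1 − 60) = -1/59. Expand this rational in ℤ_3: compute digits iteratively via d_i = x_i mod 3, x_{i+1} = (x_i − d_i)/3. The first 4 digits are (1, 2, 1, 2).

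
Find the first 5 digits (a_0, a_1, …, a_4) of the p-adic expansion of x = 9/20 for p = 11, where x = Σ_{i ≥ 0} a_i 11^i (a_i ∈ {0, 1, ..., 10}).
(a_0, …, a_4) = (1, 6, 0, 6, 0)

v_11(9/20) = 0 (numerator and denominator both coprime to 11), so x ∈ ℤ_11^×. Compute digits iteratively via a_i = x_i mod 11, x_{i+1} = (x_i − a_i)/11, with x_0 = x:
  x_0 = 9/20;  a_0 = 1;  x_1 = (x_0 − 1)/11 = -1/20
  x_1 = -1/20;  a_1 = 6;  x_2 = (x_1 − 6)/11 = -11/20
  x_2 = -11/20;  a_2 = 0;  x_3 = (x_2 − 0)/11 = -1/20
  x_3 = -1/20;  a_3 = 6;  x_4 = (x_3 − 6)/11 = -11/20
  x_4 = -11/20;  a_4 = 0;  x_5 = (x_4 − 0)/11 = -1/20
Digits: (1, 6, 0, 6, 0).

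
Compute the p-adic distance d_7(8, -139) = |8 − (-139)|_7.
d_7(8, -139) = 1/49

Step 1 — x − y = 8 − (-139) = 147. Step 2 — v_7(147) = 2 (factor: 147 = (7^2 · 3); the sign does not affect v_p). Step 3 — |x − y|_7 = 7^{-2} = 1/49.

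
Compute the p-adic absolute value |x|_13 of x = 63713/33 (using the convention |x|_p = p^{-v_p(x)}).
|63713/33|_13 = 1/2197

Step 1 — compute v_13(x) by factoring powers of 13 out of the numerator and denominator: v_13(63713/33) = 3. Step 2 — apply |x|_p = p^{-v_p(x)} = 13^{-3} = 1/2197.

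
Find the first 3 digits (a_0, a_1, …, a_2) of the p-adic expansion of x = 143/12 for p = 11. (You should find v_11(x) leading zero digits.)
(a_0, …, a_2) = (0, 2, 10)

v_11(143/12) = 1, so a_0 = ... = a_0 = 0. Factor out: x = 11^1 · u with u = 13/12 a unit in ℤ_11. Expand u iteratively via a_{v+i} = u_i mod 11, u_{i+1} = (u_i − a_{v+i})/11:
  u_0 = 13/12;  a_1 = 2;  u_1 = (u_0 − 2)/11 = -1/12
  u_1 = -1/12;  a_2 = 10;  u_2 = (u_1 − 10)/11 = -11/12
Digits: (0, 2, 10).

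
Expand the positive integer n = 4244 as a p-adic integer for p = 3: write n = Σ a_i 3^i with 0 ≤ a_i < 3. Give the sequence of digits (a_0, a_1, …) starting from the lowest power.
(a_0, a_1, …) = (2, 1, 0, 1, 1, 2, 2, 1)

Repeated division by 3 gives the digits low-to-high: 4244 = 2 + 1·3^1 + 1·3^3 + 1·3^4 + 2·3^5 + 2·3^6 + 1·3^7. Digit sequence: (2, 1, 0, 1, 1, 2, 2, 1).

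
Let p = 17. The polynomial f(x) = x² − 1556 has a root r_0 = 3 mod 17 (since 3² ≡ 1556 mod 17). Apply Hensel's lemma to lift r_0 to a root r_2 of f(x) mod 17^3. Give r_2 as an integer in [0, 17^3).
r_2 = 3488 (mod 4913)

Hensel's recurrence: r_{i+1} = r_i − f(r_i)·(f′(r_i))^{-1} mod 17^{i+2}, with f′(x) = 2x. Iterate:
  r_0 = 3 (mod 17)
  r_1 = 20 (mod 289)
  r_2 = 3488 (mod 4913)
Final: r_2 = 3488, and one checks f(r_2) ≡ 0 mod 17^3.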